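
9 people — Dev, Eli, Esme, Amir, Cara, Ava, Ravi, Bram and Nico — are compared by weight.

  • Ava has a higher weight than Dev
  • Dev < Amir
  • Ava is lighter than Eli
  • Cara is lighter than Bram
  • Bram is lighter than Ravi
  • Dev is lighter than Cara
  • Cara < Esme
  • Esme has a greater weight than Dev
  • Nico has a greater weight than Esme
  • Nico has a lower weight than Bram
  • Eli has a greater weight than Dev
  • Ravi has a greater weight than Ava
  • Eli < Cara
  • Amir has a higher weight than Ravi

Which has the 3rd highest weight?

Bram

Piecing the relations together gives one ordering: Dev < Ava < Eli < Cara < Esme < Nico < Bram < Ravi < Amir.
Counting 3 from the largest end gives Bram.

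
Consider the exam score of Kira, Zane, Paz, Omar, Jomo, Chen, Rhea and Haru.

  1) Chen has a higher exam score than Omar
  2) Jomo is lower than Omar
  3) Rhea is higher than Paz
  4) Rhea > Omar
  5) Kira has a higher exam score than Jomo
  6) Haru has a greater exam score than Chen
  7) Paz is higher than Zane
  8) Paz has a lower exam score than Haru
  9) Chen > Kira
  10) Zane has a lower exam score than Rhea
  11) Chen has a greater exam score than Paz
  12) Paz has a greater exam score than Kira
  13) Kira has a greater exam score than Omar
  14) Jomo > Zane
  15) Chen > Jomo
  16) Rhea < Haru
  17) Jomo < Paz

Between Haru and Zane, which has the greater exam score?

Zane < Jomo < Omar < Kira < Paz < Chen < Haru, by transitivity through Jomo, Omar, Kira, Paz, Chen.
So Zane < Haru; Haru is the higher of the two.

Haru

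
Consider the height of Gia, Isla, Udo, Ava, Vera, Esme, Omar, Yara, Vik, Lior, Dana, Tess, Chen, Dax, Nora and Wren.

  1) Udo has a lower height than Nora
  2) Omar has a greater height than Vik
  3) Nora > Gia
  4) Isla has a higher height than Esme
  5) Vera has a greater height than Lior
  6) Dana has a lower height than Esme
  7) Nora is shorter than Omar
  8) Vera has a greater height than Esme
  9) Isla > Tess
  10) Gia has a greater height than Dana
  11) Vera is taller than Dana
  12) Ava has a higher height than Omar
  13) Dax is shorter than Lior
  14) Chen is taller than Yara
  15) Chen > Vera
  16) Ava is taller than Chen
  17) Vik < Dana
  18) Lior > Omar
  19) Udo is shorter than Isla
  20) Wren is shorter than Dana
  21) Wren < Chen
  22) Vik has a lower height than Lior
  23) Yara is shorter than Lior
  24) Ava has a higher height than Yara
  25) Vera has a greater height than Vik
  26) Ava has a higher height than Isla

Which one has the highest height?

Ava

Chaining downward from Ava: directly below it, Yara, Omar, Chen, Isla; then Vik, Wren, Esme, Udo, Tess, Nora, Vera; then Dana, Gia, Lior; then Dax.
That covers every other element, and nothing is given above Ava, so Ava is the highest height.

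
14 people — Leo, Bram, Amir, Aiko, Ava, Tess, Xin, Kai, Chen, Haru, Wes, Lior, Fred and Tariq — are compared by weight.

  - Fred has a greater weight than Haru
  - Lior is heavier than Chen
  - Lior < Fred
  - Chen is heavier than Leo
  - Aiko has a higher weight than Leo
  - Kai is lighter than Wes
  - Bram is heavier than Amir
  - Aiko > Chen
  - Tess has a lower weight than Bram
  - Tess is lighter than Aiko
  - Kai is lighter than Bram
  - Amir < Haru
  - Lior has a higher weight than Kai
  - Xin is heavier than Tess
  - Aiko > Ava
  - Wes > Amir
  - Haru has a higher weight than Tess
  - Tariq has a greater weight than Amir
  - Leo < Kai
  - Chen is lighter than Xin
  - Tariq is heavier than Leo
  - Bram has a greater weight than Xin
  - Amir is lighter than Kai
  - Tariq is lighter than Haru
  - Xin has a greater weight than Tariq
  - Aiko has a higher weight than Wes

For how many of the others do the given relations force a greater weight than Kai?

From Kai the given relations immediately reach Wes, Lior, Bram.
From those, Aiko, Fred — 5 in total.
No other element is forced above Kai by the given relations, so the count is 5.

5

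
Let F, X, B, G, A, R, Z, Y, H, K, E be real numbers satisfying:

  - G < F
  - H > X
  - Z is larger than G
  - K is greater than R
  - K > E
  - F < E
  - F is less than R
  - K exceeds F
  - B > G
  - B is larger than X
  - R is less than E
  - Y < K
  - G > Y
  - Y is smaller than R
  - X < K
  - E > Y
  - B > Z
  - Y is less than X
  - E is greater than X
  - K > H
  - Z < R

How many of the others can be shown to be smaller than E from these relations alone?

6

Directly below E: Y, F, X, R.
One step further: G, Z (6 so far).
Nothing else is reachable below E; 6 in all.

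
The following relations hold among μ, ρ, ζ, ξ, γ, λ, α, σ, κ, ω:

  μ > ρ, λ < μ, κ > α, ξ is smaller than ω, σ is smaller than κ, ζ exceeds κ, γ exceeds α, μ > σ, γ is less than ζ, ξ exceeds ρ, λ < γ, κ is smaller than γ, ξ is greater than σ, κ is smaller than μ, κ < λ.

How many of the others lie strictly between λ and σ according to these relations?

The relations place σ below λ. An element lies strictly between them when it is forced above σ and also forced below λ.
Above σ: {κ, ξ, γ, μ, ζ, ω}. Below λ: {α, κ}.
Intersection: {κ} — 1.

1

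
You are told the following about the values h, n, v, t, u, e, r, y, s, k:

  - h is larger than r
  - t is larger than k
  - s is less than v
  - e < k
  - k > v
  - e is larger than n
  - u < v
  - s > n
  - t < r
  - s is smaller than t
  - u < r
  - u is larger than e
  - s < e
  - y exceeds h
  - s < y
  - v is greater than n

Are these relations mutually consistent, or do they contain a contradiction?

consistent

Every relation is compatible with n < s < e < u < v < k < t < r < h < y; the set is consistent.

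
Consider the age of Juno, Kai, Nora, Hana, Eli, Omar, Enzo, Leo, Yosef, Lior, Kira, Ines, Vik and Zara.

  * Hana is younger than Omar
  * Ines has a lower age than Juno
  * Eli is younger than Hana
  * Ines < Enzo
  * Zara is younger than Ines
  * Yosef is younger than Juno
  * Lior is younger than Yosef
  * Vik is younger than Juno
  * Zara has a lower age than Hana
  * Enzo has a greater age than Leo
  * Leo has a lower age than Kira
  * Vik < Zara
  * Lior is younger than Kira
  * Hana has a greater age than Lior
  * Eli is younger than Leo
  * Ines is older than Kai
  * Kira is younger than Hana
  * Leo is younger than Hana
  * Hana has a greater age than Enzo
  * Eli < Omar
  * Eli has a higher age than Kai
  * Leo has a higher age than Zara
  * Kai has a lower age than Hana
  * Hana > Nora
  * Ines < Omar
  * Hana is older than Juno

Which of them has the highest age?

Vik is not greatest since Vik < Zara; Kai is not greatest since Kai < Hana; Eli is not greatest since Eli < Leo; Zara is not greatest since Zara < Hana; Lior is not greatest since Lior < Hana; Leo is not greatest since Leo < Enzo; Nora is not greatest since Nora < Hana; Yosef is not greatest since Yosef < Juno; Ines is not greatest since Ines < Juno; Juno is not greatest since Juno < Hana; Enzo is not greatest since Enzo < Hana; Kira is not greatest since Kira < Hana; Hana is not greatest since Hana < Omar.
Only Omar has nothing above it, so Omar is the highest age.

Omar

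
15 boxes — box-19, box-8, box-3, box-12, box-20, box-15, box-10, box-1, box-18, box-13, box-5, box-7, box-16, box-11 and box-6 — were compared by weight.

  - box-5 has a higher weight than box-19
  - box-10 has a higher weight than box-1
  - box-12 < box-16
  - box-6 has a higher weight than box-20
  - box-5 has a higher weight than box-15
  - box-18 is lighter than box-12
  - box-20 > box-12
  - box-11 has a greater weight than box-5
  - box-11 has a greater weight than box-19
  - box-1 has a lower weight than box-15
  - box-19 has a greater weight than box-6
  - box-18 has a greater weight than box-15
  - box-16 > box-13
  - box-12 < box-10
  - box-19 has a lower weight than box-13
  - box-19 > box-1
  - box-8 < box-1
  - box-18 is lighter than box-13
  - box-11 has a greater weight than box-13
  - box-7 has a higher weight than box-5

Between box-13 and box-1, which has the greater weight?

The relevant relations are box-1 < box-15; box-15 < box-18; box-18 < box-12; box-12 < box-20; box-20 < box-6; box-6 < box-19; box-19 < box-13.
Together: box-1 < box-15 < box-18 < box-12 < box-20 < box-6 < box-19 < box-13.
So box-1 < box-13; box-13 is the heavier of the two.

box-13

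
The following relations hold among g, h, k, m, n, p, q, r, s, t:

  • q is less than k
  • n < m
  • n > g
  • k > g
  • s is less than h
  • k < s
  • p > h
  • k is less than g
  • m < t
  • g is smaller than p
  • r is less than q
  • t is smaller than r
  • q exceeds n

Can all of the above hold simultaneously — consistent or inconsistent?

We have k < g stated directly, yet also g < n < m < t < r < q < k by chaining the others — so g < k. Contradiction.

inconsistent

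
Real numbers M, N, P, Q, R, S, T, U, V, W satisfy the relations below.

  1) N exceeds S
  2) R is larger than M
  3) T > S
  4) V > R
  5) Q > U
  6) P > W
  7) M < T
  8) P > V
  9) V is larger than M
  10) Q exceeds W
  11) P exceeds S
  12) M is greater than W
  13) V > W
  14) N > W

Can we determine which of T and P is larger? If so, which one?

undetermined

Following every chain through T: below T we get S, W, M.
P is not reached, and no chain runs the other way from P to T.
So the given relations leave the order of T and P undetermined.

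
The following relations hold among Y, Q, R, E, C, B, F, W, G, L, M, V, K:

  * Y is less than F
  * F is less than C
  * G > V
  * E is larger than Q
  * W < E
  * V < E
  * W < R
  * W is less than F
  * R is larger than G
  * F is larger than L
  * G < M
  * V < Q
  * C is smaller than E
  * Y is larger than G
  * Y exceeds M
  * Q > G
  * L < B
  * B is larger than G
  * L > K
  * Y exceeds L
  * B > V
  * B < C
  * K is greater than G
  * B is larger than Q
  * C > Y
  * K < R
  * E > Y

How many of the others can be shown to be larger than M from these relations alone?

4

The elements the relations force above M are Y, F, C, E — no chain reaches any other.
That is 4.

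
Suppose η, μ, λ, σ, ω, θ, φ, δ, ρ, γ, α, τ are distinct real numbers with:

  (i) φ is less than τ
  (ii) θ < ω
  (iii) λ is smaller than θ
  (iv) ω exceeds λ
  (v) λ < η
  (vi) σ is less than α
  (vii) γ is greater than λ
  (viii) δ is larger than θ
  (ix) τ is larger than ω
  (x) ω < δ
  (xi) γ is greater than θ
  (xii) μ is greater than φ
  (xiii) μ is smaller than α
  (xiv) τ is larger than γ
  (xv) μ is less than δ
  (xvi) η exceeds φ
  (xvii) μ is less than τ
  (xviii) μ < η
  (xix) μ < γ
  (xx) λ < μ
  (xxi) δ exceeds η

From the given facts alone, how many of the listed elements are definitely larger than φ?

6

The elements the relations force above φ are μ, γ, η, δ, τ, α — no chain reaches any other.
That is 6.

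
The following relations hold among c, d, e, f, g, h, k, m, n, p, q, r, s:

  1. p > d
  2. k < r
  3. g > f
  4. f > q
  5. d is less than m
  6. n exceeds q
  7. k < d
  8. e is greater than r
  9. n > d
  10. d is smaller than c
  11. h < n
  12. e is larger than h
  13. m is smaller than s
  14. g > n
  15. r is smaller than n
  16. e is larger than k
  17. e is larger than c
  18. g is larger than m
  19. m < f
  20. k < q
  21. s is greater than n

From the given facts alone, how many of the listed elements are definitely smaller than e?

Directly below e: k, r, c, h.
One step further: d (5 so far).
Nothing else is reachable below e; 5 in all.

5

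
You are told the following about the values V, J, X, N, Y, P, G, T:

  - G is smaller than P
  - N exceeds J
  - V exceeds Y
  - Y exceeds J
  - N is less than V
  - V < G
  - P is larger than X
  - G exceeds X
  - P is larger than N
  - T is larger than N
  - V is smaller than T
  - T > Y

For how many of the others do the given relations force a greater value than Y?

The elements the relations force above Y are V, G, P, T — no chain reaches any other.
That is 4.

4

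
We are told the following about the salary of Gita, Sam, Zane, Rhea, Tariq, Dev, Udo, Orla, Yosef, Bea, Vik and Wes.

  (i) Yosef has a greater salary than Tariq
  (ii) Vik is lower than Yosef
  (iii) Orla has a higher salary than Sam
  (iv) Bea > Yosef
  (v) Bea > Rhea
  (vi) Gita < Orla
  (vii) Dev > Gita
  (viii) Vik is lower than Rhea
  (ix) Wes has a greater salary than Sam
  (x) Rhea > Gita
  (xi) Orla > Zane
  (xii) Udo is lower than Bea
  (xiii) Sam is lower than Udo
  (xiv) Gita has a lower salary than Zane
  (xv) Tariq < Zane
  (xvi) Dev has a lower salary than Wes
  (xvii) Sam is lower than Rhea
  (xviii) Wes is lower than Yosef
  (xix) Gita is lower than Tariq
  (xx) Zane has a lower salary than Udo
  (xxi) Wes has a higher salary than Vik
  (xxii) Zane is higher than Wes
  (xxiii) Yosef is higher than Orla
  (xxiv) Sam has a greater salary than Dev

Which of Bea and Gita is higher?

Bea

Link the given pairs in sequence: Gita < Dev; Dev < Sam; Sam < Wes; Wes < Zane; Zane < Orla; Orla < Yosef; Yosef < Bea.
Chaining these gives Gita < Dev < Sam < Wes < Zane < Orla < Yosef < Bea.
So Gita < Bea; Bea is the higher of the two.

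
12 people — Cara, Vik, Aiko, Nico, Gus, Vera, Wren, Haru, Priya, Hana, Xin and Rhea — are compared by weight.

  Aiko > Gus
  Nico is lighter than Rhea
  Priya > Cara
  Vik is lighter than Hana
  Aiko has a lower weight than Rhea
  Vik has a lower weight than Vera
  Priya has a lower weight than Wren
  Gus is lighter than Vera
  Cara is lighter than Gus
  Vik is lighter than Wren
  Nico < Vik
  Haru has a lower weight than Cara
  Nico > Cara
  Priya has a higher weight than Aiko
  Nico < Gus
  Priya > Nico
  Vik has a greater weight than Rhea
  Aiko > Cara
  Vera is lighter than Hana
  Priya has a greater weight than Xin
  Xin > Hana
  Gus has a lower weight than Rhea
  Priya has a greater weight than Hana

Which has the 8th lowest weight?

Vera

The consecutive relations fix a unique order: Haru < Cara < Nico < Gus < Aiko < Rhea < Vik < Vera < Hana < Xin < Priya < Wren.
The 8th smallest is Vera.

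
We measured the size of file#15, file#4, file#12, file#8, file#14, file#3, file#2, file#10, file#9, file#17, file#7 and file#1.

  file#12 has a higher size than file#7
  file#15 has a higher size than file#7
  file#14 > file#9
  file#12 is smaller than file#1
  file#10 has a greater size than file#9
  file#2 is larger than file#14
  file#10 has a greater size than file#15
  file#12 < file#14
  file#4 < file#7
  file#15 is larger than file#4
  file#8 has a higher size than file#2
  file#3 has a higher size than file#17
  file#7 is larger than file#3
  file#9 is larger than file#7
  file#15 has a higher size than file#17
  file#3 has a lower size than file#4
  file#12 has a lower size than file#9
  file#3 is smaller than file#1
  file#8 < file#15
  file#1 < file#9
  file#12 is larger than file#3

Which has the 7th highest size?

Chaining the given pairs: file#17 < file#3 < file#4 < file#7 < file#12 < file#1 < file#9 < file#14 < file#2 < file#8 < file#15 < file#10.
The 7th largest is file#1.

file#1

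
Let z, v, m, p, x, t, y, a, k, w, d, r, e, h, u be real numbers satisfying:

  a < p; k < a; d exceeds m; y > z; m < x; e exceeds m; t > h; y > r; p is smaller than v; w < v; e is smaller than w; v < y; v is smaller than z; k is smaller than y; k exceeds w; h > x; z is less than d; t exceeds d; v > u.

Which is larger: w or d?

Following the relations from w: w < k < a < p < v < z < d.
So w < d; d is the larger of the two.

d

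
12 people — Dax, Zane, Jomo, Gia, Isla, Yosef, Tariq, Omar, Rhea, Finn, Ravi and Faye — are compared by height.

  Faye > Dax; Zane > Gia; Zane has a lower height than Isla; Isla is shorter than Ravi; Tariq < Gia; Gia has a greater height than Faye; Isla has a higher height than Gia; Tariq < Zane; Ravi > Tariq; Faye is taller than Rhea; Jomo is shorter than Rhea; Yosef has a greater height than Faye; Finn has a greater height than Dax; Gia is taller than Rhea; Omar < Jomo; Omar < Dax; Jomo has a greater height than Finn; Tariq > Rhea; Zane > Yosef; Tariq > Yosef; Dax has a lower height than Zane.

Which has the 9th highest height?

Jomo

The consecutive relations fix a unique order: Omar < Dax < Finn < Jomo < Rhea < Faye < Yosef < Tariq < Gia < Zane < Isla < Ravi.
Counting 9 from the largest end gives Jomo.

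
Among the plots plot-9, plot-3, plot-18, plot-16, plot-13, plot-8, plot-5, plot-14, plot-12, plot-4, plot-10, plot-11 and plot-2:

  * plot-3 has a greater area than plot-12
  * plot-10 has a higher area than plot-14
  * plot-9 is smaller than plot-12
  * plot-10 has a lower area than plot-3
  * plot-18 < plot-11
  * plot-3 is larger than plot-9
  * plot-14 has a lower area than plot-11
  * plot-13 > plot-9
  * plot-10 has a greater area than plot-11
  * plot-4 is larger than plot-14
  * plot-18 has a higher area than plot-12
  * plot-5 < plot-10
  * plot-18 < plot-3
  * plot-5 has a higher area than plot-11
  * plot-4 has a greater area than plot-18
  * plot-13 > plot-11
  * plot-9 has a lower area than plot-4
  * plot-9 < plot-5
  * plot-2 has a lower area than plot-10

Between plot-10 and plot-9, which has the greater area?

plot-10

Following the relations from plot-9: plot-9 < plot-12 < plot-18 < plot-11 < plot-5 < plot-10.
So plot-9 < plot-10; plot-10 is the larger of the two.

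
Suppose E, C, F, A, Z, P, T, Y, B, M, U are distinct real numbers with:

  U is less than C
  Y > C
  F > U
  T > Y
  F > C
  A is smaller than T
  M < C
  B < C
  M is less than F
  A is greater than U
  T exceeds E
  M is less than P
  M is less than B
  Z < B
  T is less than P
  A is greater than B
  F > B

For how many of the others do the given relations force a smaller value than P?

Directly below P: M, T.
One step further: E, A, Y (5 so far).
One step further: U, B, C (8 so far).
One step further: Z (9 so far).
No other element is forced below P by the given relations, so the count is 9.

9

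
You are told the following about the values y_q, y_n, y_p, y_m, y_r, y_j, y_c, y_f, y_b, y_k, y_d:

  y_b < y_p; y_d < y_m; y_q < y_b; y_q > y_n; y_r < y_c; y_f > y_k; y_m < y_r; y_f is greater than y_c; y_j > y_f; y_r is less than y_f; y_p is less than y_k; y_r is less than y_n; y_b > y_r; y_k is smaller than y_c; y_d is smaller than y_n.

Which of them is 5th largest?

The consecutive relations fix a unique order: y_d < y_m < y_r < y_n < y_q < y_b < y_p < y_k < y_c < y_f < y_j.
The 5th largest is y_p.

y_p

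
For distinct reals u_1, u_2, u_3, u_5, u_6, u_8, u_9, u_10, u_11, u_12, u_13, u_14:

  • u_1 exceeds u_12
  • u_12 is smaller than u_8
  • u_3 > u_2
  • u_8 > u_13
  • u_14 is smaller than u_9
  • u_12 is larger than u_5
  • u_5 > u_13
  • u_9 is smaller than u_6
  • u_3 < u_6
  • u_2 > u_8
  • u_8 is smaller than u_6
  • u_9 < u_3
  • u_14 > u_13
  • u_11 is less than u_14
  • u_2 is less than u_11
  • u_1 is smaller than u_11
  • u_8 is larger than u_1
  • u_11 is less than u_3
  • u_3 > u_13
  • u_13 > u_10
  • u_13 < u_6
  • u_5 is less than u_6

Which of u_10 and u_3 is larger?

u_3

Following the relations from u_10: u_10 < u_13 < u_5 < u_12 < u_1 < u_8 < u_2 < u_11 < u_14 < u_9 < u_3.
So u_10 < u_3; u_3 is the larger of the two.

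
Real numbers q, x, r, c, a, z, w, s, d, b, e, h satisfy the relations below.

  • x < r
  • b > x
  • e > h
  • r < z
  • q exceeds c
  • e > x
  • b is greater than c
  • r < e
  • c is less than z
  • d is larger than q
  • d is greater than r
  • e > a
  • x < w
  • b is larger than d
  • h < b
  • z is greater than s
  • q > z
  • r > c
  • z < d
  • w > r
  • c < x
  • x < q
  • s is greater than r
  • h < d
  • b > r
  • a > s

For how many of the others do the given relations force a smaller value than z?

The elements the relations force below z are c, x, r, s — no chain reaches any other.
That is 4.

4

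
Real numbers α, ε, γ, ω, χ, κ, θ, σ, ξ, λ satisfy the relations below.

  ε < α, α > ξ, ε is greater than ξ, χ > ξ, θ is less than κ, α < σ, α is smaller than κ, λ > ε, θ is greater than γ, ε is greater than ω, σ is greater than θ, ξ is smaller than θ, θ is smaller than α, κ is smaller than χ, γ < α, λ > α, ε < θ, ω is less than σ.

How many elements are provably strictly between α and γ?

Chaining upward from γ reaches: θ, λ, κ, χ, σ.
Chaining downward from α reaches: ξ, ω, ε, θ.
Strictly between γ and α are those in both lists: θ — 1 element.

1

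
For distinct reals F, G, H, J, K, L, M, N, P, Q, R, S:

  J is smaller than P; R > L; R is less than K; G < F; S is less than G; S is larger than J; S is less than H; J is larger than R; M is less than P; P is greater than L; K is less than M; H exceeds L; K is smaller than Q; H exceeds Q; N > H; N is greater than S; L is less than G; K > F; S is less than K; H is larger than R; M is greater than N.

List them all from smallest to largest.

L < R < J < S < G < F < K < Q < H < N < M < P

The consecutive links are each given: L < R; R < J; J < S; S < G; G < F; F < K; K < Q; Q < H; H < N; N < M; M < P.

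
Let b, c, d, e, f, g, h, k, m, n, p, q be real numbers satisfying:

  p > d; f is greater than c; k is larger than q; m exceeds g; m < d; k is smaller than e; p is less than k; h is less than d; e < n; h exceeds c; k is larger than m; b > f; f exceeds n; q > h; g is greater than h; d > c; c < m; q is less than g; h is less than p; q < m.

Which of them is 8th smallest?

The consecutive relations fix a unique order: c < h < q < g < m < d < p < k < e < n < f < b.
Counting 8 from the smallest end gives k.

k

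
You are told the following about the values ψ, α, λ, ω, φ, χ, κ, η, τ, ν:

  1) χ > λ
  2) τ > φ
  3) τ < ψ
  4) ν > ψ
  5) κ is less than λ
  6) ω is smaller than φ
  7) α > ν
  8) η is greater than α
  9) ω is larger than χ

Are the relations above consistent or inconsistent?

Every relation is compatible with κ < λ < χ < ω < φ < τ < ψ < ν < α < η; the set is consistent.

consistent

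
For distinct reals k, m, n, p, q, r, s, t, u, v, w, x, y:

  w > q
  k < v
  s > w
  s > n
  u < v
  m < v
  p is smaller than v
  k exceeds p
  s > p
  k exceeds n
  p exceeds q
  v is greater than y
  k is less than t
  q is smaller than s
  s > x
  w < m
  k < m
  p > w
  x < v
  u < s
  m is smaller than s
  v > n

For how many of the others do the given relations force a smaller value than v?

9

From v the given relations immediately reach n, u, x, p, k, y, m.
From those, q, w — 9 in total.
No other element is forced below v by the given relations, so the count is 9.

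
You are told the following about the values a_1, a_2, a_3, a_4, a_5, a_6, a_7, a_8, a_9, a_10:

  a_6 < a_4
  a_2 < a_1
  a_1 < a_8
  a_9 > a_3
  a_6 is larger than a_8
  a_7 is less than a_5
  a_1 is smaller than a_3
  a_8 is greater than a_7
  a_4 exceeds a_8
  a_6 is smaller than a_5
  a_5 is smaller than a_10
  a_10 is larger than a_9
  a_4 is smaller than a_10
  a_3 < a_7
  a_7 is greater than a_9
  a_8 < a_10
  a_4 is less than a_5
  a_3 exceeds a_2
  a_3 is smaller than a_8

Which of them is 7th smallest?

a_6

Piecing the relations together gives one ordering: a_2 < a_1 < a_3 < a_9 < a_7 < a_8 < a_6 < a_4 < a_5 < a_10.
Counting 7 from the smallest end gives a_6.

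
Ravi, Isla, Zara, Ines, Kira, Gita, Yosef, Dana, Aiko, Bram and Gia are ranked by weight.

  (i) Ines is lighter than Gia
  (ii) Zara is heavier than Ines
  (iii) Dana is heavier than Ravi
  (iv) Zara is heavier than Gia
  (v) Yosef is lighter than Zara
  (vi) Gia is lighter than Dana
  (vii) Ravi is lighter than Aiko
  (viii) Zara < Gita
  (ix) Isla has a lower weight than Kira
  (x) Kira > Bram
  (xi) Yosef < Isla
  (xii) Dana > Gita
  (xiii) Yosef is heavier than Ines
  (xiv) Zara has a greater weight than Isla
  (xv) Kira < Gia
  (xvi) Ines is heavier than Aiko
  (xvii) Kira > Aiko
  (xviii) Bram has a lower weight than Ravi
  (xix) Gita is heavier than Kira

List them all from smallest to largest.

The consecutive links are each given: Bram < Ravi; Ravi < Aiko; Aiko < Ines; Ines < Yosef; Yosef < Isla; Isla < Kira; Kira < Gia; Gia < Zara; Zara < Gita; Gita < Dana.

Bram < Ravi < Aiko < Ines < Yosef < Isla < Kira < Gia < Zara < Gita < Dana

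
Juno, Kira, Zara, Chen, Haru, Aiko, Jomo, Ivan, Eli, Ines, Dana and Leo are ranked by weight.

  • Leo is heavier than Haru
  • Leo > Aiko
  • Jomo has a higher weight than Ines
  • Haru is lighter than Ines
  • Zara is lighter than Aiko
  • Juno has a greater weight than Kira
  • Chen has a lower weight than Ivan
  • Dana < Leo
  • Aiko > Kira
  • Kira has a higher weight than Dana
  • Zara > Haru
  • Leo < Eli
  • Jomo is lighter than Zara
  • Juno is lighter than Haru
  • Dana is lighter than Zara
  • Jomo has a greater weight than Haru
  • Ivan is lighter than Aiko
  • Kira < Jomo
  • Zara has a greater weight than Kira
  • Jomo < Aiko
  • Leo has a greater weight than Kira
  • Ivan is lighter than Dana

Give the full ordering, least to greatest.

The consecutive links are each given: Chen < Ivan; Ivan < Dana; Dana < Kira; Kira < Juno; Juno < Haru; Haru < Ines; Ines < Jomo; Jomo < Zara; Zara < Aiko; Aiko < Leo; Leo < Eli.

Chen < Ivan < Dana < Kira < Juno < Haru < Ines < Jomo < Zara < Aiko < Leo < Eli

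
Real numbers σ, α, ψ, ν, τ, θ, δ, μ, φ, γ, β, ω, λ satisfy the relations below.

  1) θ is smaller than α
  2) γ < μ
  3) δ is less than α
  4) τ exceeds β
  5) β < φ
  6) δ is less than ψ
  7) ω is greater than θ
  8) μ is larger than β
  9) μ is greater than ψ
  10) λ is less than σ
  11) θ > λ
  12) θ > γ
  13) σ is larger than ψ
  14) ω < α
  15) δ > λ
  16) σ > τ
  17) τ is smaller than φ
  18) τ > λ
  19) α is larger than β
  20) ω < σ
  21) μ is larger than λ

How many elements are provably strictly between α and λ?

3

Chaining upward from λ reaches: δ, ψ, θ, τ, ω, φ, σ, μ.
Chaining downward from α reaches: δ, γ, β, θ, ω.
Strictly between λ and α are those in both lists: δ, θ, ω — 3 elements.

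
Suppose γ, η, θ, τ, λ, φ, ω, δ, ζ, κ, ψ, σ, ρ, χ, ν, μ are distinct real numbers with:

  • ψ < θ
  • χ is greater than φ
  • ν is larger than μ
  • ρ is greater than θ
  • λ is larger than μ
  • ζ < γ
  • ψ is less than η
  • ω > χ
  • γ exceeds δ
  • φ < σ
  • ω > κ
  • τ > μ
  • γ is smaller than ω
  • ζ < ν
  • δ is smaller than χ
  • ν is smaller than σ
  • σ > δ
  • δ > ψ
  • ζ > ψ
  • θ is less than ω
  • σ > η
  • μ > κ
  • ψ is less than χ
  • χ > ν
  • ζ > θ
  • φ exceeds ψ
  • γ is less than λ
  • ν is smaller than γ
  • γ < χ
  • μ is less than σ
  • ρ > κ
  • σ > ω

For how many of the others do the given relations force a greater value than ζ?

6

Directly above ζ: ν, γ.
One step further: χ, λ, ω, σ (6 so far).
No other element is forced above ζ by the given relations, so the count is 6.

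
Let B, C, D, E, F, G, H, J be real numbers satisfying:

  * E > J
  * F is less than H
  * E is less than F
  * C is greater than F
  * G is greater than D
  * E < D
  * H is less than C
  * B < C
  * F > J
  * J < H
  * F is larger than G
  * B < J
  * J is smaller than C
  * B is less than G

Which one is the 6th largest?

Piecing the relations together gives one ordering: B < J < E < D < G < F < H < C.
Counting 6 from the largest end gives E.

E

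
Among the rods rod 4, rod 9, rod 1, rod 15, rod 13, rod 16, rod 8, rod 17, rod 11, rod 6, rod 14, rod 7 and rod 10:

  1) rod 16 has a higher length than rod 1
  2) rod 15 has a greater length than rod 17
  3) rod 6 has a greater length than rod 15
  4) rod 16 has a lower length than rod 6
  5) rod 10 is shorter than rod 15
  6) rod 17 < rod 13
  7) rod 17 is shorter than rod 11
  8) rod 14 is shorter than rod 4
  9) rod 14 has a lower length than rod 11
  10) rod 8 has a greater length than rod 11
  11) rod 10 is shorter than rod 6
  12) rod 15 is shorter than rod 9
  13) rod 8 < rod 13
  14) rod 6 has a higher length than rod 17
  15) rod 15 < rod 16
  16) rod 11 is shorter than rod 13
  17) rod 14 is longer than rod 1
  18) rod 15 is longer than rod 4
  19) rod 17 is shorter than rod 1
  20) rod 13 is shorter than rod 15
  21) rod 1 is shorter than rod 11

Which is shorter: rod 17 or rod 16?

rod 17 < rod 1 < rod 14 < rod 11 < rod 8 < rod 13 < rod 15 < rod 16, by transitivity through rod 1, rod 14, rod 11, rod 8, rod 13, rod 15.
So rod 17 < rod 16; rod 17 is the shorter of the two.

rod 17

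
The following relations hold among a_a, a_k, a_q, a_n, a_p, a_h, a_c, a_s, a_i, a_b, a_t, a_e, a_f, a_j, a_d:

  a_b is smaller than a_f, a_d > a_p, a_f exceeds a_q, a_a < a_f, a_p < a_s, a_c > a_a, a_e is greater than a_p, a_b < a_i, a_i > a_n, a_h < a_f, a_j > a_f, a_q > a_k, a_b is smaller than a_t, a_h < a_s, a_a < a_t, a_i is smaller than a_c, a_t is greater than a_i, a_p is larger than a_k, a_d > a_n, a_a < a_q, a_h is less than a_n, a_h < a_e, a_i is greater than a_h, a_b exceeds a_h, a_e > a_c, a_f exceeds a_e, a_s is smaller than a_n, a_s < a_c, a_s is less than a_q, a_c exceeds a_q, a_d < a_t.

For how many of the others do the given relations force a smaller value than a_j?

12

Directly below a_j: a_f.
One step further: a_h, a_a, a_b, a_q, a_e (6 so far).
One step further: a_k, a_p, a_s, a_c (10 so far).
One step further: a_i (11 so far).
One step further: a_n (12 so far).
Nothing else is reachable below a_j; 12 in all.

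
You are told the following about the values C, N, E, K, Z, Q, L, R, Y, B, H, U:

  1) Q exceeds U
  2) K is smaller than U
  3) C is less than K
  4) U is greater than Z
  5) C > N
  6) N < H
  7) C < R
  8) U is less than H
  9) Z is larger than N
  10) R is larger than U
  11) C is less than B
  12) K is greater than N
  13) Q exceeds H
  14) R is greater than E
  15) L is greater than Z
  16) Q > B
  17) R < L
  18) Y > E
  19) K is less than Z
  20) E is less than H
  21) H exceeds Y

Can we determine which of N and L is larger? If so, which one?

N < C and C < K give N < K.
With K < Z: N < C < K < Z.
With Z < U: N < C < K < Z < U.
Then U < R extends the chain to R.
Then R < L extends the chain to L.
So L is larger.

L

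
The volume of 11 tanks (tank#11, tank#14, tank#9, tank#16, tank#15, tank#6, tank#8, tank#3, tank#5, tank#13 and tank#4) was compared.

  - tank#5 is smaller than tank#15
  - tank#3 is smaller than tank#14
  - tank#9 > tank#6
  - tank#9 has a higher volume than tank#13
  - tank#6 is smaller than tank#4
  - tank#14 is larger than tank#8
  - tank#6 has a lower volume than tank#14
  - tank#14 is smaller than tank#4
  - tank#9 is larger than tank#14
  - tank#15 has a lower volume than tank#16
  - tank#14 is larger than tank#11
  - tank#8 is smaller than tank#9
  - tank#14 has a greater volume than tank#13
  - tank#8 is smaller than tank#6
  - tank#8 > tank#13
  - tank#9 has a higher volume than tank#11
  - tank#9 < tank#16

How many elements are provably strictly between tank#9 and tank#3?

Chaining upward from tank#3 reaches: tank#14, tank#16, tank#4.
Chaining downward from tank#9 reaches: tank#13, tank#11, tank#8, tank#6, tank#14.
Strictly between tank#3 and tank#9 are those in both lists: tank#14 — 1 element.

1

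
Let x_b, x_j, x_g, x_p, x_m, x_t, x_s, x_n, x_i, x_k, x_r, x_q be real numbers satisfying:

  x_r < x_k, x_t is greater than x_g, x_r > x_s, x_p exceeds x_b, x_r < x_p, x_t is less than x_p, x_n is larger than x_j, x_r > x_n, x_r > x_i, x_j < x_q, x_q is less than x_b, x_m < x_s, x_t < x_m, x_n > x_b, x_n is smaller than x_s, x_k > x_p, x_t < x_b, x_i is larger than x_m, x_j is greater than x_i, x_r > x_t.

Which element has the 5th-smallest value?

Piecing the relations together gives one ordering: x_g < x_t < x_m < x_i < x_j < x_q < x_b < x_n < x_s < x_r < x_p < x_k.
Counting 5 from the smallest end gives x_j.

x_j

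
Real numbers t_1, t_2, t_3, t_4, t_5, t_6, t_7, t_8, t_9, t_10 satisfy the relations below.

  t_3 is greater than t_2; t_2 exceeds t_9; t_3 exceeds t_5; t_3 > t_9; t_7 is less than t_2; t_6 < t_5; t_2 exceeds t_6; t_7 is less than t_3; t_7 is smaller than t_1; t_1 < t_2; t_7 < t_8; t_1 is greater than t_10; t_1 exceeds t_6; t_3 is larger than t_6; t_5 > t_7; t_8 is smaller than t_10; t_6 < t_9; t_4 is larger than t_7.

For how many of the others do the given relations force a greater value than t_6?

5

From t_6 the given relations immediately reach t_5, t_9, t_1, t_2, t_3.
No other element is forced above t_6 by the given relations, so the count is 5.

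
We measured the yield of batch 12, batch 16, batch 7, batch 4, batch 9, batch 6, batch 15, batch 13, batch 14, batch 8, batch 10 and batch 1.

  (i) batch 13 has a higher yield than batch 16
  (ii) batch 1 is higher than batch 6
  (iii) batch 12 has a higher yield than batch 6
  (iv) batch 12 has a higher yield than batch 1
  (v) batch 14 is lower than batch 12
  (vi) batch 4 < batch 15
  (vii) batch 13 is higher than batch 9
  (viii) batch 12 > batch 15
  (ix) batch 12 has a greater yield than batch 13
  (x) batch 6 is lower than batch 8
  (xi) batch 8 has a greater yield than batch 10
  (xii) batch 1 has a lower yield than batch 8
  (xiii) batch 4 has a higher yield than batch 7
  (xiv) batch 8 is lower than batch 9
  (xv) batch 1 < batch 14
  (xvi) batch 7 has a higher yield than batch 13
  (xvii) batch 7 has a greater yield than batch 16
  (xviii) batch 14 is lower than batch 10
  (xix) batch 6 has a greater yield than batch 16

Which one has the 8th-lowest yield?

batch 13

The consecutive relations fix a unique order: batch 16 < batch 6 < batch 1 < batch 14 < batch 10 < batch 8 < batch 9 < batch 13 < batch 7 < batch 4 < batch 15 < batch 12.
Counting 8 from the smallest end gives batch 13.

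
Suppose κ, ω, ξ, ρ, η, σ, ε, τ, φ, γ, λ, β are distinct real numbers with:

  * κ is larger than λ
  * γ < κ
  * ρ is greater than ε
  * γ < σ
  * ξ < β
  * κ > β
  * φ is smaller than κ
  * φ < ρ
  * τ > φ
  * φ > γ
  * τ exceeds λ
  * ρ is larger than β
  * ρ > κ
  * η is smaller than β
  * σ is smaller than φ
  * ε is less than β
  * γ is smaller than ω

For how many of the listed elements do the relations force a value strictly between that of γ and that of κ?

Chaining upward from γ reaches: σ, φ, τ, ω, ρ.
Chaining downward from κ reaches: η, σ, λ, ε, ξ, φ, β.
Strictly between γ and κ are those in both lists: σ, φ — 2 elements.

2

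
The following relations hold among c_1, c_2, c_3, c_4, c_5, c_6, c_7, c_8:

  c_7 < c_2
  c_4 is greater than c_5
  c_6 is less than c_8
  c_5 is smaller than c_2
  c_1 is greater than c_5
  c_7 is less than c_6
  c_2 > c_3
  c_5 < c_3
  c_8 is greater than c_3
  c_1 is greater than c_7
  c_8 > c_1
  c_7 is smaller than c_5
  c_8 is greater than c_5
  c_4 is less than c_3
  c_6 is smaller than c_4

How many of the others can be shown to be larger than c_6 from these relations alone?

4

From c_6 the given relations immediately reach c_4, c_8.
From those, c_3 — 3 in total.
From those, c_2 — 4 in total.
No other element is forced above c_6 by the given relations, so the count is 4.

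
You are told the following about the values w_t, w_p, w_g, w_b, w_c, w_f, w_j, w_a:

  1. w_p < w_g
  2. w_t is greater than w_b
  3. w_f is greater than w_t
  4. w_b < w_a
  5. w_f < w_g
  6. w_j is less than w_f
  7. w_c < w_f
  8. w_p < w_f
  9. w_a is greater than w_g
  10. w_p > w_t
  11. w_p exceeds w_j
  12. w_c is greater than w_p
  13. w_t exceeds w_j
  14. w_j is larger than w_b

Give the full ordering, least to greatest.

The consecutive links are each given: w_b < w_j; w_j < w_t; w_t < w_p; w_p < w_c; w_c < w_f; w_f < w_g; w_g < w_a.

w_b < w_j < w_t < w_p < w_c < w_f < w_g < w_a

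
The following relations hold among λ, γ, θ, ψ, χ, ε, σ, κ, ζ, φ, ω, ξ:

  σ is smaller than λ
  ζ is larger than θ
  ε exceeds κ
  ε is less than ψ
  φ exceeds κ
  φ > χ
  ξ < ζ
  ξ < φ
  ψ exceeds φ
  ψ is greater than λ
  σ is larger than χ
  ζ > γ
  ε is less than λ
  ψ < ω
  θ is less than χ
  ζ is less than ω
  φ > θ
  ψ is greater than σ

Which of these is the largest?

Chaining downward from ω: directly below it, ζ, ψ; then θ, γ, ξ, σ, φ, ε, λ; then χ, κ.
That covers every other element, and nothing is given above ω, so ω is the largest.

ω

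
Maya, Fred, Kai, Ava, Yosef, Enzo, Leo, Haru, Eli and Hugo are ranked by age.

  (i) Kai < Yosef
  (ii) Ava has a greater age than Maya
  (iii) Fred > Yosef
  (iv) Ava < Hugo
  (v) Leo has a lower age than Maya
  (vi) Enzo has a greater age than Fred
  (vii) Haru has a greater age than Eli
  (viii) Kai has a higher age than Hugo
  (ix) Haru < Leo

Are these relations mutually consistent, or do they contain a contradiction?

consistent

Every relation is compatible with Eli < Haru < Leo < Maya < Ava < Hugo < Kai < Yosef < Fred < Enzo; the set is consistent.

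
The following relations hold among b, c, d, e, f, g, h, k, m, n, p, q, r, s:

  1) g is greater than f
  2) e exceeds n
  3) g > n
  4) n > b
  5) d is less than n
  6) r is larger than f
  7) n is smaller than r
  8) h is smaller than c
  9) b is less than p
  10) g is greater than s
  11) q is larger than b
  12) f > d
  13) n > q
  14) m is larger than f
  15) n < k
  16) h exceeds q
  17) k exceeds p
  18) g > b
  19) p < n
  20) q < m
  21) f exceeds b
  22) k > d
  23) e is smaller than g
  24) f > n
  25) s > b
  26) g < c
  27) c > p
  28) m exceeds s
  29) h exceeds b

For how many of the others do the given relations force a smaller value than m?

From m the given relations immediately reach q, f, s.
From those, b, d, n — 6 in total.
From those, p — 7 in total.
Nothing else is reachable below m; 7 in all.

7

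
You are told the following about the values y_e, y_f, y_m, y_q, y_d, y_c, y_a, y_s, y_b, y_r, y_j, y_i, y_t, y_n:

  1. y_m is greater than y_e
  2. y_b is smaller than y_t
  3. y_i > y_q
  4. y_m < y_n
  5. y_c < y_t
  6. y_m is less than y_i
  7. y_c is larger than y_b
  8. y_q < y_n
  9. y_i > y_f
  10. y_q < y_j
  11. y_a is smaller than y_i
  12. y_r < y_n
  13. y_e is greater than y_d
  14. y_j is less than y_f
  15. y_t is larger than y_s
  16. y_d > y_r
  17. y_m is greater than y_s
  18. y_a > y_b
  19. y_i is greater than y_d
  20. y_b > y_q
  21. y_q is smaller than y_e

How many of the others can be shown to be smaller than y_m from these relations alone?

5

From y_m the given relations immediately reach y_s, y_e.
From those, y_q, y_d — 4 in total.
From those, y_r — 5 in total.
No other element is forced below y_m by the given relations, so the count is 5.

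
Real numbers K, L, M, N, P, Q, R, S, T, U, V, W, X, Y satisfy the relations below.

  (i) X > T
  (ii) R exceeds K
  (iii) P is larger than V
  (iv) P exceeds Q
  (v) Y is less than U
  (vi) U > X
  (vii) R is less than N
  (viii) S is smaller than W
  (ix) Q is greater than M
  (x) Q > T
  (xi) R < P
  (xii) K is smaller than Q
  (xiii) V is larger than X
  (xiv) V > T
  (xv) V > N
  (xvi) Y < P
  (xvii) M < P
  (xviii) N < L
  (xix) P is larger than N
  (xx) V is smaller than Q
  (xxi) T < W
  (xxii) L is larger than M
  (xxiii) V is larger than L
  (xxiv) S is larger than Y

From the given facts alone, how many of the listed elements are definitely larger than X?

4

The elements the relations force above X are V, U, Q, P — no chain reaches any other.
That is 4.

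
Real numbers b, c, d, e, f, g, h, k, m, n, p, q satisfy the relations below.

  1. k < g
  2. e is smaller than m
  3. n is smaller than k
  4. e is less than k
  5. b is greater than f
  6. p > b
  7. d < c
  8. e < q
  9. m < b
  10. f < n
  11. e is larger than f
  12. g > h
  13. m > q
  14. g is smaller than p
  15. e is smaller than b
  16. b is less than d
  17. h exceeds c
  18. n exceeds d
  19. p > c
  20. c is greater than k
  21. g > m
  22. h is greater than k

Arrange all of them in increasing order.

The consecutive links are each given: f < e; e < q; q < m; m < b; b < d; d < n; n < k; k < c; c < h; h < g; g < p.

f < e < q < m < b < d < n < k < c < h < g < p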